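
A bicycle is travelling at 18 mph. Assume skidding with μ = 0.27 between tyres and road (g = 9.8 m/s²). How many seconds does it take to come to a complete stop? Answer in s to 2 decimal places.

18 mph × 0.44704 = 8.0467 m/s.
a = μg = 0.27 × 9.8 = 2.646 m/s².
Braking time = v/a = 8.0467 / 2.646 = 3.041 s.

Braking time ≈ 3.04 s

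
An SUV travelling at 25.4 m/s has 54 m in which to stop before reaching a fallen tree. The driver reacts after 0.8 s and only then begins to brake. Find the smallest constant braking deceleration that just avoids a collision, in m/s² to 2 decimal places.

Required deceleration ≈ 9.58 m/s²

Distance covered during reaction = 25.4000 × 0.8 = 20.320 m.
Distance available for braking: 54 − 20.320 = 33.680 m.
v² = 2a·d ⇒ a = v²/(2d) = 25.4000² / (2 × 33.680) = 645.160 / 67.360 = 9.5778 m/s².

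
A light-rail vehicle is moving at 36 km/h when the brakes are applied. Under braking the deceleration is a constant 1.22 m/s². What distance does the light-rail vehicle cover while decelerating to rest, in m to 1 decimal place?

36 km/h ÷ 3.6 = 10.0000 m/s.
Braking distance = v²/(2a) = 10.0000² / (2 × 1.220) = 100.000 / 2.440 = 40.984 m.

Braking distance ≈ 41.0 m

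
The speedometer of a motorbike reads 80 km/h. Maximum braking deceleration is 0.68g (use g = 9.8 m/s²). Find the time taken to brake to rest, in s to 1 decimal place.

Braking time ≈ 3.3 s

80 km/h ÷ 3.6 = 22.2222 m/s.
a = 0.68 × 9.8 = 6.664 m/s².
Braking time = v/a = 22.2222 / 6.664 = 3.335 s.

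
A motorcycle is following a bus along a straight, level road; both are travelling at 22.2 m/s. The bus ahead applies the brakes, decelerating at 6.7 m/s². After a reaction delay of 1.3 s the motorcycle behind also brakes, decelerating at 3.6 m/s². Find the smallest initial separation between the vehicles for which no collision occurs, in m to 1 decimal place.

Leader travels v²/(2a_L) = 492.840 / 13.400 = 36.779 m before stopping.
Follower covers v·t_r = 22.2000 × 1.3 = 28.860 m while reacting, then v²/(2a_F) = 492.840 / 7.200 = 68.450 m while braking, for a total of 28.860 + 68.450 = 97.310 m.
Since a_F ≤ a_L and the follower starts braking later, the follower is never slower than the leader, so the closest approach is when both have stopped.
Minimum gap = 97.310 − 36.779 = 60.531 m.

Minimum gap ≈ 60.5 m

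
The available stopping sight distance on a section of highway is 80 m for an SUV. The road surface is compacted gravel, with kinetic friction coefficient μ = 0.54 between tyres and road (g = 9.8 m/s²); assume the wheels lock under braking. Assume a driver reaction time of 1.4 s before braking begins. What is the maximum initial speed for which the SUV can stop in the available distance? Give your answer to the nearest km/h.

Maximum speed ≈ 81 km/h

a = μg = 0.54 × 9.8 = 5.292 m/s².
Stopping distance: v·t_r + v²/(2a) = 80 with t_r = 1.4 s and a = 5.292 m/s².
So v² + 14.818 v − 846.72 = 0.
Positive root: v = −a·t_r + √((a·t_r)² + 2a·d) = −7.409 + √(54.893 + 846.72) = 22.6179 m/s.
22.6179 m/s × 3.6 = 81.424 km/h.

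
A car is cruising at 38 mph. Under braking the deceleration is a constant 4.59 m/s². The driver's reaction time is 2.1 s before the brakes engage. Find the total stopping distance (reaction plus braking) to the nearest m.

38 mph × 0.44704 = 16.9875 m/s.
Reaction distance = v·t_r = 16.9875 × 2.1 = 35.674 m.
Braking distance = v²/(2a) = 16.9875² / (2 × 4.590) = 288.575 / 9.180 = 31.435 m.
Total = 35.674 + 31.435 = 67.109 m.

Total stopping distance ≈ 67 m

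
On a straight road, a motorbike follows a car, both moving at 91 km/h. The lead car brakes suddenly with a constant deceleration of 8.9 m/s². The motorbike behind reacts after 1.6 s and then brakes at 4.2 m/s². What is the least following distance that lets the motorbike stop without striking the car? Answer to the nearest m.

91 km/h ÷ 3.6 = 25.2778 m/s.
Leader travels v²/(2a_L) = 638.967 / 17.800 = 35.897 m before stopping.
Follower covers v·t_r = 25.2778 × 1.6 = 40.444 m while reacting, then v²/(2a_F) = 638.967 / 8.400 = 76.067 m while braking, for a total of 40.444 + 76.067 = 116.511 m.
Since a_F ≤ a_L and the follower starts braking later, the follower is never slower than the leader, so the closest approach is when both have stopped.
Minimum gap = 116.511 − 35.897 = 80.614 m.

Minimum gap ≈ 81 m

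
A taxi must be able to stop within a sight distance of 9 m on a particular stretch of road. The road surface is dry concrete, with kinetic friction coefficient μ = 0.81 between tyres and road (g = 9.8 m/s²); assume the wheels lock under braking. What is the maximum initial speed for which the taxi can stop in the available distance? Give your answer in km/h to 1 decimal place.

a = μg = 0.81 × 9.8 = 7.938 m/s².
v²/(2a) = d ⇒ v = √(2 × 7.938 × 9) = √142.88 = 11.9532 m/s.
11.9532 m/s × 3.6 = 43.032 km/h.

Maximum speed ≈ 43.0 km/h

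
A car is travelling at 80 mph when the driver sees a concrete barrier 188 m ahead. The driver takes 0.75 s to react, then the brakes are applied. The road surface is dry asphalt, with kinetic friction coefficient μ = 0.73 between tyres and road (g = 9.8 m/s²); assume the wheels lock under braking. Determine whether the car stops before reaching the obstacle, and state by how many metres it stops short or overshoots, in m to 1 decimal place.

80 mph × 0.44704 = 35.7632 m/s.
a = μg = 0.73 × 9.8 = 7.154 m/s².
Reaction distance = 35.7632 × 0.75 = 26.822 m.
Braking distance = v²/(2a) = 1279.006 / 14.308 = 89.391 m.
Total stopping distance = 26.822 + 89.391 = 116.213 m, vs 188 m available — it stops with 188 − 116.213 = 71.787 m to spare.

Yes — it stops 71.8 m short of the obstacle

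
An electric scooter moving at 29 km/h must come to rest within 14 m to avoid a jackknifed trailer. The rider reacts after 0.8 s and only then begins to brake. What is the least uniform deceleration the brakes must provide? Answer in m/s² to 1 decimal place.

Required deceleration ≈ 4.3 m/s²

29 km/h ÷ 3.6 = 8.0556 m/s.
Distance covered during reaction = 8.0556 × 0.8 = 6.444 m.
Distance available for braking: 14 − 6.444 = 7.556 m.
v² = 2a·d ⇒ a = v²/(2d) = 8.0556² / (2 × 7.556) = 64.893 / 15.112 = 4.2941 m/s².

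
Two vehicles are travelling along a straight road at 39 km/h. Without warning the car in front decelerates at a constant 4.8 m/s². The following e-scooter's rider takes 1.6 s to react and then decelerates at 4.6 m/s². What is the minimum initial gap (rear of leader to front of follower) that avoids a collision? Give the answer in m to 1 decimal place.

39 km/h ÷ 3.6 = 10.8333 m/s.
Leader travels v²/(2a_L) = 117.360 / 9.600 = 12.225 m before stopping.
Follower covers v·t_r = 10.8333 × 1.6 = 17.333 m while reacting, then v²/(2a_F) = 117.360 / 9.200 = 12.757 m while braking, for a total of 17.333 + 12.757 = 30.090 m.
Since a_F ≤ a_L and the follower starts braking later, the follower is never slower than the leader, so the closest approach is when both have stopped.
Minimum gap = 30.090 − 12.225 = 17.865 m.

Minimum gap ≈ 17.9 m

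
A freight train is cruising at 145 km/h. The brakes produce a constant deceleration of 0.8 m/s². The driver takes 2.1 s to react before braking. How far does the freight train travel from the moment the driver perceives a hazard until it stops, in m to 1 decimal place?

145 km/h ÷ 3.6 = 40.2778 m/s.
Reaction distance = v·t_r = 40.2778 × 2.1 = 84.583 m.
Braking distance = v²/(2a) = 40.2778² / (2 × 0.800) = 1622.301 / 1.600 = 1013.938 m.
Total = 84.583 + 1013.938 = 1098.521 m.

Total stopping distance ≈ 1098.5 m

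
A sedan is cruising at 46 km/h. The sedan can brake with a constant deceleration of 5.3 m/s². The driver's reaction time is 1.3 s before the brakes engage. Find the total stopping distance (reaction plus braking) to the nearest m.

46 km/h ÷ 3.6 = 12.7778 m/s.
Reaction distance = v·t_r = 12.7778 × 1.3 = 16.611 m.
Braking distance = v²/(2a) = 12.7778² / (2 × 5.300) = 163.272 / 10.600 = 15.403 m.
Total = 16.611 + 15.403 = 32.014 m.

Total stopping distance ≈ 32 m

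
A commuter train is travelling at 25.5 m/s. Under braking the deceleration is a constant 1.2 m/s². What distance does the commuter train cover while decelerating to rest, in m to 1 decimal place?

Braking distance ≈ 270.9 m

Braking distance = v²/(2a) = 25.5000² / (2 × 1.200) = 650.250 / 2.400 = 270.938 m.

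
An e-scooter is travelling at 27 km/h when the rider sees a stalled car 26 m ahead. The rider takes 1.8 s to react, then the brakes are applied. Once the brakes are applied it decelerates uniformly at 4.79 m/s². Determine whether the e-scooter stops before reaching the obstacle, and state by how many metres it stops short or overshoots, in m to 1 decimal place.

Yes — it stops 6.6 m short of the obstacle

27 km/h ÷ 3.6 = 7.5000 m/s.
Reaction distance = 7.5000 × 1.8 = 13.500 m.
Braking distance = v²/(2a) = 56.250 / 9.580 = 5.872 m.
Total stopping distance = 13.500 + 5.872 = 19.372 m, vs 26 m available — it stops with 26 − 19.372 = 6.628 m to spare.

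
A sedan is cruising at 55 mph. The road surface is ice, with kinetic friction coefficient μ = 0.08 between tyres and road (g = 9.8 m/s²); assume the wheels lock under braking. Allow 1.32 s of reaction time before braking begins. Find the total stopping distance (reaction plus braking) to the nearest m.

55 mph × 0.44704 = 24.5872 m/s.
a = μg = 0.08 × 9.8 = 0.784 m/s².
Reaction distance = v·t_r = 24.5872 × 1.32 = 32.455 m.
Braking distance = v²/(2a) = 24.5872² / (2 × 0.784) = 604.530 / 1.568 = 385.542 m.
Total = 32.455 + 385.542 = 417.997 m.

Total stopping distance ≈ 418 m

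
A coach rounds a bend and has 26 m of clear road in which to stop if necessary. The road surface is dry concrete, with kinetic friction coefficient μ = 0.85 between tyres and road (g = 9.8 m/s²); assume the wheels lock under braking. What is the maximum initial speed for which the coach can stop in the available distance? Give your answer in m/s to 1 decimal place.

Maximum speed ≈ 20.8 m/s

a = μg = 0.85 × 9.8 = 8.330 m/s².
v²/(2a) = d ⇒ v = √(2 × 8.330 × 26) = √433.16 = 20.8125 m/s.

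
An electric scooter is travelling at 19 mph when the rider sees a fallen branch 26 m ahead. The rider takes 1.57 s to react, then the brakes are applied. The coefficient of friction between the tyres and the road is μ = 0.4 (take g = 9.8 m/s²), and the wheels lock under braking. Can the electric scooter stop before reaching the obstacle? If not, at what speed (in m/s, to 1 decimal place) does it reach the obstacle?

19 mph × 0.44704 = 8.4938 m/s.
a = μg = 0.4 × 9.8 = 3.920 m/s².
Reaction distance = 8.4938 × 1.57 = 13.335 m.
Braking distance = v²/(2a) = 72.145 / 7.840 = 9.202 m.
Total stopping distance = 13.335 + 9.202 = 22.537 m, vs 26 m available — it stops with 26 − 22.537 = 3.463 m to spare.

Yes — it stops about 3.5 m short of the obstacle, so it never reaches it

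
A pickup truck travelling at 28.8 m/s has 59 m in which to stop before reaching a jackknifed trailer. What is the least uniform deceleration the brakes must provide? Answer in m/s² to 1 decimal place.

Required deceleration ≈ 7.0 m/s²

v² = 2a·d ⇒ a = v²/(2d) = 28.8000² / (2 × 59.000) = 829.440 / 118.000 = 7.0292 m/s².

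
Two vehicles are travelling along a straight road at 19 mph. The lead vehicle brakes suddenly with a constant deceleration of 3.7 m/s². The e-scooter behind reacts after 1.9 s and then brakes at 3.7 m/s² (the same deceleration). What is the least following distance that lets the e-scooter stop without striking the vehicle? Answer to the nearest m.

Minimum gap ≈ 16 m

19 mph × 0.44704 = 8.4938 m/s.
Leader travels v²/(2a_L) = 72.145 / 7.400 = 9.749 m before stopping.
Follower covers v·t_r = 8.4938 × 1.9 = 16.138 m while reacting, then v²/(2a_F) = 72.145 / 7.400 = 9.749 m while braking, for a total of 16.138 + 9.749 = 25.887 m.
Since a_F ≤ a_L and the follower starts braking later, the follower is never slower than the leader, so the closest approach is when both have stopped.
Minimum gap = 25.887 − 9.749 = 16.138 m.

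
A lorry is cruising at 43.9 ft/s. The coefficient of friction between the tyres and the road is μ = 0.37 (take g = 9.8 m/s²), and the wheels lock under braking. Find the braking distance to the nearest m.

43.9 ft/s × 0.3048 = 13.3807 m/s.
a = μg = 0.37 × 9.8 = 3.626 m/s².
Braking distance = v²/(2a) = 13.3807² / (2 × 3.626) = 179.043 / 7.252 = 24.689 m.

Braking distance ≈ 25 m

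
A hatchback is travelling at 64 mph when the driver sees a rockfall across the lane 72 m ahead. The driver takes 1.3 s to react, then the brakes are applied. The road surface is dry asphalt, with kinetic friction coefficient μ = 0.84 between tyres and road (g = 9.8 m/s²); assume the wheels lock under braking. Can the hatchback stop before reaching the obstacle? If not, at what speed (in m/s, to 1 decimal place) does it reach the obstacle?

64 mph × 0.44704 = 28.6106 m/s.
a = μg = 0.84 × 9.8 = 8.232 m/s².
Reaction distance = 28.6106 × 1.3 = 37.194 m.
Braking distance needed to stop: v²/(2a) = 818.566 / 16.464 = 49.719 m, so total needed = 37.194 + 49.719 = 86.913 m > 72 m — it cannot stop.
Distance remaining when braking begins: 72 − 37.194 = 34.806 m.
v² = v₀² − 2a·d = 818.566 − 2 × 8.232 × 34.806 = 245.520 m²/s².
v = √245.520 = 15.669 m/s.

No — it strikes the obstacle at 15.7 m/s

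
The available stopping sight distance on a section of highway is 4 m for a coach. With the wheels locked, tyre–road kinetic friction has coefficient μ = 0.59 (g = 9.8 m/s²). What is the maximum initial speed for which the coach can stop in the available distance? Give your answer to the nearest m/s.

Maximum speed ≈ 7 m/s

a = μg = 0.59 × 9.8 = 5.782 m/s².
v²/(2a) = d ⇒ v = √(2 × 5.782 × 4) = √46.26 = 6.8015 m/s.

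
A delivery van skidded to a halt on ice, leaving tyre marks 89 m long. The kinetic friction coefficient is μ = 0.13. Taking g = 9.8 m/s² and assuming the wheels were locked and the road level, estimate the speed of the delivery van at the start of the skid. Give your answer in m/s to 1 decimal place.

Deceleration a = μg = 0.13 × 9.8 = 1.274 m/s².
v = √(2a·d) = √(2 × 1.274 × 89) = √226.772 = 15.0590 m/s.

Initial speed ≈ 15.1 m/s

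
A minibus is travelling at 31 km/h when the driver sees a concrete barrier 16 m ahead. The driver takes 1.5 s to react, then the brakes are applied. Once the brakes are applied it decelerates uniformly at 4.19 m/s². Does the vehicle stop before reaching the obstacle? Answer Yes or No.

31 km/h ÷ 3.6 = 8.6111 m/s.
Reaction distance = 8.6111 × 1.5 = 12.917 m.
Braking distance = v²/(2a) = 74.151 / 8.380 = 8.849 m.
Total stopping distance = 12.917 + 8.849 = 21.766 m, vs 16 m available — it cannot stop in time and overshoots by 21.766 − 16 = 5.766 m.

No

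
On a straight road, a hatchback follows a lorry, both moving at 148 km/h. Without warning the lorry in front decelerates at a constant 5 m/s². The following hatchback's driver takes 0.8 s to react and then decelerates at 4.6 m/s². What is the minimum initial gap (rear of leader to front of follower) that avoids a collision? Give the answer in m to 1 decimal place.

148 km/h ÷ 3.6 = 41.1111 m/s.
Leader travels v²/(2a_L) = 1690.123 / 10.000 = 169.012 m before stopping.
Follower covers v·t_r = 41.1111 × 0.8 = 32.889 m while reacting, then v²/(2a_F) = 1690.123 / 9.200 = 183.709 m while braking, for a total of 32.889 + 183.709 = 216.598 m.
Since a_F ≤ a_L and the follower starts braking later, the follower is never slower than the leader, so the closest approach is when both have stopped.
Minimum gap = 216.598 − 169.012 = 47.586 m.

Minimum gap ≈ 47.6 m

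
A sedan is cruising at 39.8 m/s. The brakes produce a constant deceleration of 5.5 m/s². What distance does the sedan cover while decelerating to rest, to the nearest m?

Braking distance ≈ 144 m

Braking distance = v²/(2a) = 39.8000² / (2 × 5.500) = 1584.040 / 11.000 = 144.004 m.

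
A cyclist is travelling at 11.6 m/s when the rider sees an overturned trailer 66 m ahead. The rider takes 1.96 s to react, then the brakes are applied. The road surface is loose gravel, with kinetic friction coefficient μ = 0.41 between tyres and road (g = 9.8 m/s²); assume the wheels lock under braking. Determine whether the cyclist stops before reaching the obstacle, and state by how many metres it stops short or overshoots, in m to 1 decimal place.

a = μg = 0.41 × 9.8 = 4.018 m/s².
Reaction distance = 11.6000 × 1.96 = 22.736 m.
Braking distance = v²/(2a) = 134.560 / 8.036 = 16.745 m.
Total stopping distance = 22.736 + 16.745 = 39.481 m, vs 66 m available — it stops with 66 − 39.481 = 26.519 m to spare.

Yes — it stops 26.5 m short of the obstacle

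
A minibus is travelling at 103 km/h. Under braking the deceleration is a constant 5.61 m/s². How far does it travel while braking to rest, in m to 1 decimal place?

Braking distance ≈ 73.0 m

103 km/h ÷ 3.6 = 28.6111 m/s.
Braking distance = v²/(2a) = 28.6111² / (2 × 5.610) = 818.595 / 11.220 = 72.959 m.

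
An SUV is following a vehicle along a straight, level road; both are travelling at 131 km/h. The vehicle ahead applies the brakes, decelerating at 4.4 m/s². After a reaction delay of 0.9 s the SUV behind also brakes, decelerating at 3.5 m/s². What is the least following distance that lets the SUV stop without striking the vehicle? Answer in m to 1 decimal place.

Minimum gap ≈ 71.4 m

131 km/h ÷ 3.6 = 36.3889 m/s.
Leader travels v²/(2a_L) = 1324.152 / 8.800 = 150.472 m before stopping.
Follower covers v·t_r = 36.3889 × 0.9 = 32.750 m while reacting, then v²/(2a_F) = 1324.152 / 7.000 = 189.165 m while braking, for a total of 32.750 + 189.165 = 221.915 m.
Since a_F ≤ a_L and the follower starts braking later, the follower is never slower than the leader, so the closest approach is when both have stopped.
Minimum gap = 221.915 − 150.472 = 71.443 m.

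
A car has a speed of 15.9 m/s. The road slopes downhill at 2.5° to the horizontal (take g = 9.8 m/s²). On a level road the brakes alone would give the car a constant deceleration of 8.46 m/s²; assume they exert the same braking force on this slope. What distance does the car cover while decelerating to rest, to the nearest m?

Gravity along the downhill slope reduces the braking deceleration: a_eff = 8.460 − 9.8·sin 2.5° = 8.460 − 0.427 = 8.033 m/s².
Braking distance = v²/(2a) = 15.9000² / (2 × 8.033) = 252.810 / 16.066 = 15.736 m.

Braking distance ≈ 16 m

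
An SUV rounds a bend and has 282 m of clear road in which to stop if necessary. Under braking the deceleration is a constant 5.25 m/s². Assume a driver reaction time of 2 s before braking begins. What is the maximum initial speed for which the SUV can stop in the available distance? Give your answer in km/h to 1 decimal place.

Stopping distance: v·t_r + v²/(2a) = 282 with t_r = 2 s and a = 5.250 m/s².
So v² + 21.000 v − 2961.00 = 0.
Positive root: v = −a·t_r + √((a·t_r)² + 2a·d) = −10.500 + √(110.250 + 2961.00) = 44.9189 m/s.
44.9189 m/s × 3.6 = 161.708 km/h.

Maximum speed ≈ 161.7 km/h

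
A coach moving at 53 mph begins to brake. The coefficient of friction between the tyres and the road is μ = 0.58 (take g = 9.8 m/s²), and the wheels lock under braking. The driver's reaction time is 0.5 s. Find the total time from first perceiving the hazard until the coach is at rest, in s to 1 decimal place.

Total time ≈ 4.7 s

53 mph × 0.44704 = 23.6931 m/s.
a = μg = 0.58 × 9.8 = 5.684 m/s².
Braking time = v/a = 23.6931 / 5.684 = 4.168 s.
Total = 0.5 + 4.168 = 4.668 s.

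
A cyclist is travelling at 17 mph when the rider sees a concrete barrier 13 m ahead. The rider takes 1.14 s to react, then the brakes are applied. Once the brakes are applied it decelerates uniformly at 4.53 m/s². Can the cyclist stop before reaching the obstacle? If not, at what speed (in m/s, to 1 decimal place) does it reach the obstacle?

17 mph × 0.44704 = 7.5997 m/s.
Reaction distance = 7.5997 × 1.14 = 8.664 m.
Braking distance needed to stop: v²/(2a) = 57.755 / 9.060 = 6.375 m, so total needed = 8.664 + 6.375 = 15.039 m > 13 m — it cannot stop.
Distance remaining when braking begins: 13 − 8.664 = 4.336 m.
v² = v₀² − 2a·d = 57.755 − 2 × 4.530 × 4.336 = 18.471 m²/s².
v = √18.471 = 4.298 m/s.

No — it strikes the obstacle at 4.3 m/s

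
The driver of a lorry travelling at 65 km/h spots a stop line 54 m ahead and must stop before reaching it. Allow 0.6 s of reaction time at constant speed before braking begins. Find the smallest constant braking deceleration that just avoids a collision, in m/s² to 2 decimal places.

Required deceleration ≈ 3.78 m/s²

65 km/h ÷ 3.6 = 18.0556 m/s.
Distance covered during reaction = 18.0556 × 0.6 = 10.833 m.
Distance available for braking: 54 − 10.833 = 43.167 m.
v² = 2a·d ⇒ a = v²/(2d) = 18.0556² / (2 × 43.167) = 326.005 / 86.334 = 3.7761 m/s².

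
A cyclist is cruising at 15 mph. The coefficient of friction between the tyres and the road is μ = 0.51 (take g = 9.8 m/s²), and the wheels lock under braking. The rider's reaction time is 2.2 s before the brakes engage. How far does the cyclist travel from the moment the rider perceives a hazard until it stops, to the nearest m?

15 mph × 0.44704 = 6.7056 m/s.
a = μg = 0.51 × 9.8 = 4.998 m/s².
Reaction distance = v·t_r = 6.7056 × 2.2 = 14.752 m.
Braking distance = v²/(2a) = 6.7056² / (2 × 4.998) = 44.965 / 9.996 = 4.498 m.
Total = 14.752 + 4.498 = 19.250 m.

Total stopping distance ≈ 19 m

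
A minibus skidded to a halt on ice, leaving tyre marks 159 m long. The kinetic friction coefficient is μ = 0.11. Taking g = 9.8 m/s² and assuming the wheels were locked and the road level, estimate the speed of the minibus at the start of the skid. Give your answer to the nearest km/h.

Initial speed ≈ 67 km/h

Deceleration a = μg = 0.11 × 9.8 = 1.078 m/s².
v = √(2a·d) = √(2 × 1.078 × 159) = √342.804 = 18.5150 m/s.
= 18.5150 × 3.6 = 66.654 km/h.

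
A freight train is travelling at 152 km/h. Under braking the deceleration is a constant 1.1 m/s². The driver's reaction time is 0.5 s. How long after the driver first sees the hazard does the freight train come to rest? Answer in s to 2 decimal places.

152 km/h ÷ 3.6 = 42.2222 m/s.
Braking time = v/a = 42.2222 / 1.100 = 38.384 s.
Total = 0.5 + 38.384 = 38.884 s.

Total time ≈ 38.88 s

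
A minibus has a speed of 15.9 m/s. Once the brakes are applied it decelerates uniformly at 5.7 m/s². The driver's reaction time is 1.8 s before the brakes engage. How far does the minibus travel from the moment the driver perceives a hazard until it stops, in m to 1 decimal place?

Reaction distance = v·t_r = 15.9000 × 1.8 = 28.620 m.
Braking distance = v²/(2a) = 15.9000² / (2 × 5.700) = 252.810 / 11.400 = 22.176 m.
Total = 28.620 + 22.176 = 50.796 m.

Total stopping distance ≈ 50.8 m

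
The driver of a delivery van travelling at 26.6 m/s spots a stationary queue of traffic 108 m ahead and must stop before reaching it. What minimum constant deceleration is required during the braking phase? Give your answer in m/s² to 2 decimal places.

v² = 2a·d ⇒ a = v²/(2d) = 26.6000² / (2 × 108.000) = 707.560 / 216.000 = 3.2757 m/s².

Required deceleration ≈ 3.28 m/s²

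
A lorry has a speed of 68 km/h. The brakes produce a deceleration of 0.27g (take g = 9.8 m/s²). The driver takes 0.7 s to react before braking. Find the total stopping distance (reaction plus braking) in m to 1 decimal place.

Total stopping distance ≈ 80.6 m

68 km/h ÷ 3.6 = 18.8889 m/s.
a = 0.27 × 9.8 = 2.646 m/s².
Reaction distance = v·t_r = 18.8889 × 0.7 = 13.222 m.
Braking distance = v²/(2a) = 18.8889² / (2 × 2.646) = 356.791 / 5.292 = 67.421 m.
Total = 13.222 + 67.421 = 80.643 m.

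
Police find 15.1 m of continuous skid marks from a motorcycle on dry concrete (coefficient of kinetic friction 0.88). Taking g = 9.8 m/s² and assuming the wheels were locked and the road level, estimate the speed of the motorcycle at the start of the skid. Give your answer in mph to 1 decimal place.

Initial speed ≈ 36.1 mph

Deceleration a = μg = 0.88 × 9.8 = 8.624 m/s².
v = √(2a·d) = √(2 × 8.624 × 15.1) = √260.445 = 16.1383 m/s.
= 16.1383 ÷ 0.44704 = 36.100 mph.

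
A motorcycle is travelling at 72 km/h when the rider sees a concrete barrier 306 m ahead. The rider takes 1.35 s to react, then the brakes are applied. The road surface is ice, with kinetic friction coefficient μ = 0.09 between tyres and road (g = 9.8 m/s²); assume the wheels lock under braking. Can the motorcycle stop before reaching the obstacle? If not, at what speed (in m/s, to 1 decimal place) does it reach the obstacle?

Yes — it stops about 52.2 m short of the obstacle, so it never reaches it

72 km/h ÷ 3.6 = 20.0000 m/s.
a = μg = 0.09 × 9.8 = 0.882 m/s².
Reaction distance = 20.0000 × 1.35 = 27.000 m.
Braking distance = v²/(2a) = 400.000 / 1.764 = 226.757 m.
Total stopping distance = 27.000 + 226.757 = 253.757 m, vs 306 m available — it stops with 306 − 253.757 = 52.243 m to spare.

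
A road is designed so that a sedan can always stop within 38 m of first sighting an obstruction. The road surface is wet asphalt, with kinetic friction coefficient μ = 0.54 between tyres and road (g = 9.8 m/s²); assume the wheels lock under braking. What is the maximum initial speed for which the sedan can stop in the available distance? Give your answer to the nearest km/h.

Maximum speed ≈ 72 km/h

a = μg = 0.54 × 9.8 = 5.292 m/s².
v²/(2a) = d ⇒ v = √(2 × 5.292 × 38) = √402.19 = 20.0547 m/s.
20.0547 m/s × 3.6 = 72.197 km/h.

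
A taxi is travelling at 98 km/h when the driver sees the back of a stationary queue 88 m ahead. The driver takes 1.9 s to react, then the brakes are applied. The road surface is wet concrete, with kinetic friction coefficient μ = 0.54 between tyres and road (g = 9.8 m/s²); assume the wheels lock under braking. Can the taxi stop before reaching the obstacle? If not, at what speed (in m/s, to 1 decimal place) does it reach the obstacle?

No — it strikes the obstacle at 18.9 m/s

98 km/h ÷ 3.6 = 27.2222 m/s.
a = μg = 0.54 × 9.8 = 5.292 m/s².
Reaction distance = 27.2222 × 1.9 = 51.722 m.
Braking distance needed to stop: v²/(2a) = 741.048 / 10.584 = 70.016 m, so total needed = 51.722 + 70.016 = 121.738 m > 88 m — it cannot stop.
Distance remaining when braking begins: 88 − 51.722 = 36.278 m.
v² = v₀² − 2a·d = 741.048 − 2 × 5.292 × 36.278 = 357.082 m²/s².
v = √357.082 = 18.897 m/s.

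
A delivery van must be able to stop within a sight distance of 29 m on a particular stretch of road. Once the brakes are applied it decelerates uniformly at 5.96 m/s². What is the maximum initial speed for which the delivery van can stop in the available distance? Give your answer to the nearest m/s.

v²/(2a) = d ⇒ v = √(2 × 5.960 × 29) = √345.68 = 18.5925 m/s.

Maximum speed ≈ 19 m/s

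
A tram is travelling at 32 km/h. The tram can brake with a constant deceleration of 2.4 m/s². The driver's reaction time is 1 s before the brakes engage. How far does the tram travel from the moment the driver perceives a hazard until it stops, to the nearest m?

Total stopping distance ≈ 25 m

32 km/h ÷ 3.6 = 8.8889 m/s.
Reaction distance = v·t_r = 8.8889 × 1 = 8.889 m.
Braking distance = v²/(2a) = 8.8889² / (2 × 2.400) = 79.013 / 4.800 = 16.461 m.
Total = 8.889 + 16.461 = 25.350 m.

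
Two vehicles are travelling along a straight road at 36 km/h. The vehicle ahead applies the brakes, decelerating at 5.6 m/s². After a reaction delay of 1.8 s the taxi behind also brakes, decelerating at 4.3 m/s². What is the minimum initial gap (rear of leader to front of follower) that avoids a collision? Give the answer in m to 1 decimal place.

Minimum gap ≈ 20.7 m

36 km/h ÷ 3.6 = 10.0000 m/s.
Leader travels v²/(2a_L) = 100.000 / 11.200 = 8.929 m before stopping.
Follower covers v·t_r = 10.0000 × 1.8 = 18.000 m while reacting, then v²/(2a_F) = 100.000 / 8.600 = 11.628 m while braking, for a total of 18.000 + 11.628 = 29.628 m.
Since a_F ≤ a_L and the follower starts braking later, the follower is never slower than the leader, so the closest approach is when both have stopped.
Minimum gap = 29.628 − 8.929 = 20.699 m.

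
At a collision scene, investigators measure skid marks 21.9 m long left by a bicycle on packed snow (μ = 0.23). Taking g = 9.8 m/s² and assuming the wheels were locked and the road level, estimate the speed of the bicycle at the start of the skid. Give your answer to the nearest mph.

Initial speed ≈ 22 mph

Deceleration a = μg = 0.23 × 9.8 = 2.254 m/s².
v = √(2a·d) = √(2 × 2.254 × 21.9) = √98.725 = 9.9360 m/s.
= 9.9360 ÷ 0.44704 = 22.226 mph.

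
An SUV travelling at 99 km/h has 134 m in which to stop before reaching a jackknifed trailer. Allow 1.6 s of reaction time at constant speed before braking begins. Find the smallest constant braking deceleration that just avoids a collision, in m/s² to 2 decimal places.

Required deceleration ≈ 4.20 m/s²

99 km/h ÷ 3.6 = 27.5000 m/s.
Distance covered during reaction = 27.5000 × 1.6 = 44.000 m.
Distance available for braking: 134 − 44.000 = 90.000 m.
v² = 2a·d ⇒ a = v²/(2d) = 27.5000² / (2 × 90.000) = 756.250 / 180.000 = 4.2014 m/s².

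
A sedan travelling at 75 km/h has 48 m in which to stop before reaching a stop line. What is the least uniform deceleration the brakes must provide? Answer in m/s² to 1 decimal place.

75 km/h ÷ 3.6 = 20.8333 m/s.
v² = 2a·d ⇒ a = v²/(2d) = 20.8333² / (2 × 48.000) = 434.026 / 96.000 = 4.5211 m/s².

Required deceleration ≈ 4.5 m/s²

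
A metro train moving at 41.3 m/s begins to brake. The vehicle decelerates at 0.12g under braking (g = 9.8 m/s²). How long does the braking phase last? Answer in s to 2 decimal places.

Braking time ≈ 35.12 s

a = 0.12 × 9.8 = 1.176 m/s².
Braking time = v/a = 41.3000 / 1.176 = 35.119 s.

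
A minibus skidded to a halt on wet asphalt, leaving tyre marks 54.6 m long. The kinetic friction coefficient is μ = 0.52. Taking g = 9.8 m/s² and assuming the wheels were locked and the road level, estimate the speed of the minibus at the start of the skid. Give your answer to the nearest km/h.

Deceleration a = μg = 0.52 × 9.8 = 5.096 m/s².
v = √(2a·d) = √(2 × 5.096 × 54.6) = √556.483 = 23.5899 m/s.
= 23.5899 × 3.6 = 84.924 km/h.

Initial speed ≈ 85 km/h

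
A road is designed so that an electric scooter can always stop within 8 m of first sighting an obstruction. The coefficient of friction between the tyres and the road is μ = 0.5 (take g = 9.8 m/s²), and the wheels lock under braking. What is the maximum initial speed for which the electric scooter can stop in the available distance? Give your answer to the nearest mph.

Maximum speed ≈ 20 mph

a = μg = 0.5 × 9.8 = 4.900 m/s².
v²/(2a) = d ⇒ v = √(2 × 4.900 × 8) = √78.40 = 8.8544 m/s.
8.8544 m/s ÷ 0.44704 = 19.807 mph.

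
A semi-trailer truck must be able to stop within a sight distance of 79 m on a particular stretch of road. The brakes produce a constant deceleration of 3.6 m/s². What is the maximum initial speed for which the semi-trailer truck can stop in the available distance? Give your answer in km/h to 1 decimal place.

Maximum speed ≈ 85.9 km/h

v²/(2a) = d ⇒ v = √(2 × 3.600 × 79) = √568.80 = 23.8495 m/s.
23.8495 m/s × 3.6 = 85.858 km/h.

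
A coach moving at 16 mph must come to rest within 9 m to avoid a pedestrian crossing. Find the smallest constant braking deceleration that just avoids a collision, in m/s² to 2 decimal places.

Required deceleration ≈ 2.84 m/s²

16 mph × 0.44704 = 7.1526 m/s.
v² = 2a·d ⇒ a = v²/(2d) = 7.1526² / (2 × 9.000) = 51.160 / 18.000 = 2.8422 m/s².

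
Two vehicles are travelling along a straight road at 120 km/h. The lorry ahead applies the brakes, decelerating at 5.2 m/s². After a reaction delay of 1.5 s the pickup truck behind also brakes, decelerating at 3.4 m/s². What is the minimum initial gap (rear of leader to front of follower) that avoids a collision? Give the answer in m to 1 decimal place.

Minimum gap ≈ 106.6 m

120 km/h ÷ 3.6 = 33.3333 m/s.
Leader travels v²/(2a_L) = 1111.109 / 10.400 = 106.837 m before stopping.
Follower covers v·t_r = 33.3333 × 1.5 = 50.000 m while reacting, then v²/(2a_F) = 1111.109 / 6.800 = 163.398 m while braking, for a total of 50.000 + 163.398 = 213.398 m.
Since a_F ≤ a_L and the follower starts braking later, the follower is never slower than the leader, so the closest approach is when both have stopped.
Minimum gap = 213.398 − 106.837 = 106.561 m.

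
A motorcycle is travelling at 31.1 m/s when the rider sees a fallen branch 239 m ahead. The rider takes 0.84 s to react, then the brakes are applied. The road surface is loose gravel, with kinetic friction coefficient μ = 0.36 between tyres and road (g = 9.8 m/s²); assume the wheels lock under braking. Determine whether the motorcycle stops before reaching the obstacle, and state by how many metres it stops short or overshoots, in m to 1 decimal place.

Yes — it stops 75.8 m short of the obstacle

a = μg = 0.36 × 9.8 = 3.528 m/s².
Reaction distance = 31.1000 × 0.84 = 26.124 m.
Braking distance = v²/(2a) = 967.210 / 7.056 = 137.076 m.
Total stopping distance = 26.124 + 137.076 = 163.200 m, vs 239 m available — it stops with 239 − 163.200 = 75.800 m to spare.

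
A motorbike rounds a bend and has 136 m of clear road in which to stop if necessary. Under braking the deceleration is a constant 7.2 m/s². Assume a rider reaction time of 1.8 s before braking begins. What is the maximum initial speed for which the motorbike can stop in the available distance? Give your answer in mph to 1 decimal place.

Maximum speed ≈ 74.2 mph

Stopping distance: v·t_r + v²/(2a) = 136 with t_r = 1.8 s and a = 7.200 m/s².
So v² + 25.920 v − 1958.40 = 0.
Positive root: v = −a·t_r + √((a·t_r)² + 2a·d) = −12.960 + √(167.962 + 1958.40) = 33.1525 m/s.
33.1525 m/s ÷ 0.44704 = 74.160 mph.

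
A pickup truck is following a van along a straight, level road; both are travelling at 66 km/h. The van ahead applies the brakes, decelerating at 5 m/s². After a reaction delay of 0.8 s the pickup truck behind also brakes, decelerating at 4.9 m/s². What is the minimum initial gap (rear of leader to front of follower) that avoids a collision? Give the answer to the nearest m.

Minimum gap ≈ 15 m

66 km/h ÷ 3.6 = 18.3333 m/s.
Leader travels v²/(2a_L) = 336.110 / 10.000 = 33.611 m before stopping.
Follower covers v·t_r = 18.3333 × 0.8 = 14.667 m while reacting, then v²/(2a_F) = 336.110 / 9.800 = 34.297 m while braking, for a total of 14.667 + 34.297 = 48.964 m.
Since a_F ≤ a_L and the follower starts braking later, the follower is never slower than the leader, so the closest approach is when both have stopped.
Minimum gap = 48.964 − 33.611 = 15.353 m.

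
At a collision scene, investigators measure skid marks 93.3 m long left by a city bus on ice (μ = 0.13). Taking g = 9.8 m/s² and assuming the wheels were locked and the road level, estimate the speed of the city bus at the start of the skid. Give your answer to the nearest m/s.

Initial speed ≈ 15 m/s

Deceleration a = μg = 0.13 × 9.8 = 1.274 m/s².
v = √(2a·d) = √(2 × 1.274 × 93.3) = √237.728 = 15.4184 m/s.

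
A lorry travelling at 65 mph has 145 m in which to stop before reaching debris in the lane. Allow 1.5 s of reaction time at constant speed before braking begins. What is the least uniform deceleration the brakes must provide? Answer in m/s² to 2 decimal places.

Required deceleration ≈ 4.16 m/s²

65 mph × 0.44704 = 29.0576 m/s.
Distance covered during reaction = 29.0576 × 1.5 = 43.586 m.
Distance available for braking: 145 − 43.586 = 101.414 m.
v² = 2a·d ⇒ a = v²/(2d) = 29.0576² / (2 × 101.414) = 844.344 / 202.828 = 4.1629 m/s².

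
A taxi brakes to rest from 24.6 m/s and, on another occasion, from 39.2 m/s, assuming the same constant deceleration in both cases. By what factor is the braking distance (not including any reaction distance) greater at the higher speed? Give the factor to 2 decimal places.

Braking distance d = v²/(2a), so with a fixed, d ∝ v².
Factor = (39.2/24.6)² = 1.5935² = 2.5392.

Factor ≈ 2.54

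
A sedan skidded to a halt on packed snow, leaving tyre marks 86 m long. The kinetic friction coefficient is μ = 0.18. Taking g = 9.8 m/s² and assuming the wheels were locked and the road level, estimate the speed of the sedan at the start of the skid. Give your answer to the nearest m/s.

Initial speed ≈ 17 m/s

Deceleration a = μg = 0.18 × 9.8 = 1.764 m/s².
v = √(2a·d) = √(2 × 1.764 × 86) = √303.408 = 17.4186 m/s.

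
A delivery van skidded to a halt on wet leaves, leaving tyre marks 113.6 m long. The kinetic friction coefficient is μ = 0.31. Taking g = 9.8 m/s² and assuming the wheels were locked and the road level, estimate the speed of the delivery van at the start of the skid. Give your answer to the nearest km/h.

Initial speed ≈ 95 km/h

Deceleration a = μg = 0.31 × 9.8 = 3.038 m/s².
v = √(2a·d) = √(2 × 3.038 × 113.6) = √690.234 = 26.2723 m/s.
= 26.2723 × 3.6 = 94.580 km/h.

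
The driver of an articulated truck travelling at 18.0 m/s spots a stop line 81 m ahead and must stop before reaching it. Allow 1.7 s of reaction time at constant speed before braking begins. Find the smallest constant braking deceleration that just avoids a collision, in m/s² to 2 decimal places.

Distance covered during reaction = 18.0000 × 1.7 = 30.600 m.
Distance available for braking: 81 − 30.600 = 50.400 m.
v² = 2a·d ⇒ a = v²/(2d) = 18.0000² / (2 × 50.400) = 324.000 / 100.800 = 3.2143 m/s².

Required deceleration ≈ 3.21 m/s²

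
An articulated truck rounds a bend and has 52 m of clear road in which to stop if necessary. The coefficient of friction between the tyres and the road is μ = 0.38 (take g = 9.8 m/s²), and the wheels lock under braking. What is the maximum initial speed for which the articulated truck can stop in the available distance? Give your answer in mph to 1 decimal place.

a = μg = 0.38 × 9.8 = 3.724 m/s².
v²/(2a) = d ⇒ v = √(2 × 3.724 × 52) = √387.30 = 19.6799 m/s.
19.6799 m/s ÷ 0.44704 = 44.023 mph.

Maximum speed ≈ 44.0 mph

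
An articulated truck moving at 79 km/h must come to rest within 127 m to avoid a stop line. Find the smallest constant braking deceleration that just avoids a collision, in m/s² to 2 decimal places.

79 km/h ÷ 3.6 = 21.9444 m/s.
v² = 2a·d ⇒ a = v²/(2d) = 21.9444² / (2 × 127.000) = 481.557 / 254.000 = 1.8959 m/s².

Required deceleration ≈ 1.90 m/s²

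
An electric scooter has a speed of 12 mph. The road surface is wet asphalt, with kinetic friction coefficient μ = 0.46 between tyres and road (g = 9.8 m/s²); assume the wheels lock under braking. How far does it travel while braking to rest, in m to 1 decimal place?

Braking distance ≈ 3.2 m

12 mph × 0.44704 = 5.3645 m/s.
a = μg = 0.46 × 9.8 = 4.508 m/s².
Braking distance = v²/(2a) = 5.3645² / (2 × 4.508) = 28.778 / 9.016 = 3.192 m.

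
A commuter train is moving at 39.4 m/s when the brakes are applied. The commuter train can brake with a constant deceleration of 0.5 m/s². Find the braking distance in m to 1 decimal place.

Braking distance = v²/(2a) = 39.4000² / (2 × 0.500) = 1552.360 / 1.000 = 1552.360 m.

Braking distance ≈ 1552.4 m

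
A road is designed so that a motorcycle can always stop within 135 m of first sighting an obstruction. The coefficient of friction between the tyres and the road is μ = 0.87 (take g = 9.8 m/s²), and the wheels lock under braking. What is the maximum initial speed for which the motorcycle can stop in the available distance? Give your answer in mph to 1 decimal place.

Maximum speed ≈ 107.3 mph

a = μg = 0.87 × 9.8 = 8.526 m/s².
v²/(2a) = d ⇒ v = √(2 × 8.526 × 135) = √2302.02 = 47.9794 m/s.
47.9794 m/s ÷ 0.44704 = 107.327 mph.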